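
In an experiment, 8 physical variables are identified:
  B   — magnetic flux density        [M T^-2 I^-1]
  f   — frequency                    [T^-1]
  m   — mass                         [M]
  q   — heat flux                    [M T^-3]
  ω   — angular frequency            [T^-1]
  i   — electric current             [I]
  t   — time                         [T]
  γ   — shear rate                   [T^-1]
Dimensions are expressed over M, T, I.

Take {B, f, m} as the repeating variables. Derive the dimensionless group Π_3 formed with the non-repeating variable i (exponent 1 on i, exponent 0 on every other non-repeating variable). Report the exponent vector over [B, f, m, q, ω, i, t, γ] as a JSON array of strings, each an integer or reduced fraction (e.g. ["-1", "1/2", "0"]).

Dimensional matrix (M×T×I by B×f×m×q×ω×i×t×γ):
  M: [ 1  0  1  1  0  0  0  0]
  T: [-2 -1  0 -3 -1  0  1 -1]
  I: [-1  0  0  0  0  1  0  0]
Echelon form has 3 nonzero rows (pivots: B,f,m)
Pivot set = {B,f,m}, free = {q,ω,i,t,γ}
RREF:
  r0: [   1    0    0    0    0   -1    0    0]
  r1: [   0    1    0    3    1    2   -1    1]
  r2: [   0    0    1    1    0    1    0    0]
Fix exponent of i at 1, q at 0, ω at 0, t at 0, γ at 0; solve each RREF row for its pivot's exponent:
  r0: exp(B) + (-1)·1 = 0 ⇒ exp(B) = 1
  r1: exp(f) + (2)·1 = 0 ⇒ exp(f) = -2
  r2: exp(m) + (1)·1 = 0 ⇒ exp(m) = -1
Π_3 = B · f^-2 · m^-1 · i

["1", "-2", "-1", "0", "0", "1", "0", "0"]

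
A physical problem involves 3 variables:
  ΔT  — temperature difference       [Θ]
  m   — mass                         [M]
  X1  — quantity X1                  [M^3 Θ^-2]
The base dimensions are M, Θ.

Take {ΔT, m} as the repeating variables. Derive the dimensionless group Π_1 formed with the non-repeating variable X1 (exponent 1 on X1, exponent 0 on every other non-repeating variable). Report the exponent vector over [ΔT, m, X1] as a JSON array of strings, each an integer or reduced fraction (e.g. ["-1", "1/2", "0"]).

Dimensional matrix (M×Θ by ΔT×m×X1):
  M: [ 0  1  3]
  Θ: [ 1  0 -2]
Echelon form has 2 nonzero rows (pivots: ΔT,m)
Repeat: ΔT,m; free: X1
RREF:
  r0: [   1    0   -2]
  r1: [   0    1    3]
Fix exponent of X1 at 1; solve each RREF row for its pivot's exponent:
  r0: exp(ΔT) + (-2)·1 = 0 ⇒ exp(ΔT) = 2
  r1: exp(m) + (3)·1 = 0 ⇒ exp(m) = -3
Π_1 = ΔT^2 · m^-3 · X1

["2", "-3", "1"]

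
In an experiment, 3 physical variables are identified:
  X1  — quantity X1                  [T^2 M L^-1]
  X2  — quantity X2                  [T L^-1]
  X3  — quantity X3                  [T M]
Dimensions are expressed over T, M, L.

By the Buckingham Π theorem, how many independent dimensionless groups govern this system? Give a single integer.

1

Exponent matrix [T,M,L] × [X1,X2,X3]:
  T: [ 2  1  1]
  M: [ 1  0  1]
  L: [-1 -1  0]
Row reduction gives pivot columns X1,X2; rank = 2
n=3, r=2 ⇒ 1 dimensionless group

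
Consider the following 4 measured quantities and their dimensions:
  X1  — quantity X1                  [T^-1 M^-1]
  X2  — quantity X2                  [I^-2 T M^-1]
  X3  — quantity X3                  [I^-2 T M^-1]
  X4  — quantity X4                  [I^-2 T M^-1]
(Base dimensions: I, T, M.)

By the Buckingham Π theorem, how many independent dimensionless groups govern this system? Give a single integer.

2

Dimensional matrix (I×T×M by X1×X2×X3×X4):
  I: [ 0 -2 -2 -2]
  T: [-1  1  1  1]
  M: [-1 -1 -1 -1]
Echelon form has 2 nonzero rows (pivots: X1,X2)
n=4, r=2 ⇒ 2 dimensionless groups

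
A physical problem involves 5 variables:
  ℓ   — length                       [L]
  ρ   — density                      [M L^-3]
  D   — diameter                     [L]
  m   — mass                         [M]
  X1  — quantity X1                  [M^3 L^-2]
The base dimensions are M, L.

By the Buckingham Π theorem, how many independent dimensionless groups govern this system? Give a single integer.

3

Dimensional matrix (M×L by ℓ×ρ×D×m×X1):
  M: [ 0  1  0  1  3]
  L: [ 1 -3  1  0 -2]
Row reduction gives pivot columns ℓ,ρ; rank = 2
n=5, r=2 ⇒ 3 dimensionless groups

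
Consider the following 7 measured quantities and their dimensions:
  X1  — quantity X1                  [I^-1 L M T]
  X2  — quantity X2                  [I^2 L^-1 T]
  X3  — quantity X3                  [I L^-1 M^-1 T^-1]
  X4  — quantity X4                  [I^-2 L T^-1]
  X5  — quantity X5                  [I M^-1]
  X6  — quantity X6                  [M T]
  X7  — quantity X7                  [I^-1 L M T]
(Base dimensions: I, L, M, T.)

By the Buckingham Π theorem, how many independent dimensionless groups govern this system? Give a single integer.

Exponent matrix [I,L,M,T] × [X1,X2,X3,X4,X5,X6,X7]:
  I: [-1  2  1 -2  1  0 -1]
  L: [ 1 -1 -1  1  0  0  1]
  M: [ 1  0 -1  0 -1  1  1]
  T: [ 1  1 -1 -1  0  1  1]
RREF → pivots at {X1,X2,X5} ⇒ r = 3
Π count = n − r = 7 − 3 = 4

4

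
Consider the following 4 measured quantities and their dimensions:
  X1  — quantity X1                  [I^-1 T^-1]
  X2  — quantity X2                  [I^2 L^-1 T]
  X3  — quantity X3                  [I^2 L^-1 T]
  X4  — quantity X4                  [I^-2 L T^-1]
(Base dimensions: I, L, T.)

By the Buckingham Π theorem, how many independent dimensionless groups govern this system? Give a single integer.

Exponent matrix [I,L,T] × [X1,X2,X3,X4]:
  I: [-1  2  2 -2]
  L: [ 0 -1 -1  1]
  T: [-1  1  1 -1]
Row reduction gives pivot columns X1,X2; rank = 2
n=4, r=2 ⇒ 2 dimensionless groups

2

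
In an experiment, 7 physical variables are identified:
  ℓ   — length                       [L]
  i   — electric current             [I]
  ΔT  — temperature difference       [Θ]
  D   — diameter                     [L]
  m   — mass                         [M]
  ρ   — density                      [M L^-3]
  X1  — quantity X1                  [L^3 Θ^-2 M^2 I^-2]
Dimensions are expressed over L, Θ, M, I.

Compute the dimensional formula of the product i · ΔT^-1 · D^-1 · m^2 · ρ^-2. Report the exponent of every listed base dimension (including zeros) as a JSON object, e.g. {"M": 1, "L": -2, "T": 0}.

Write exponents as rows L,Θ,M,I / cols ℓ,i,ΔT,D,m,ρ,X1:
  L: [ 1  0  0  1  0 -3  3]
  Θ: [ 0  0  1  0  0  0 -2]
  M: [ 0  0  0  0  1  1  2]
  I: [ 0  1  0  0  0  0 -2]
  [L]: (1)·0+(-1)·0+(-1)·1+(2)·0+(-2)·-3 = 5
  [Θ]: (1)·0+(-1)·1+(-1)·0+(2)·0+(-2)·0 = -1
  [M]: (1)·0+(-1)·0+(-1)·0+(2)·1+(-2)·1 = 0
  [I]: (1)·1+(-1)·0+(-1)·0+(2)·0+(-2)·0 = 1
⇒ L^5 Θ^-1 I

{"L": 5, "Θ": -1, "M": 0, "I": 1}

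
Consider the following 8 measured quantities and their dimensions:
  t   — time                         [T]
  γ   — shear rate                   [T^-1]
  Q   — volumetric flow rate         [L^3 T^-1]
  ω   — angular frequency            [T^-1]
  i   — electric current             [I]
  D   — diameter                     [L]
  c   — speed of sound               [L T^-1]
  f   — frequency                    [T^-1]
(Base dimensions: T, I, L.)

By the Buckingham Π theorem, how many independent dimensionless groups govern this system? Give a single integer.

5

Write exponents as rows T,I,L / cols t,γ,Q,ω,i,D,c,f:
  T: [ 1 -1 -1 -1  0  0 -1 -1]
  I: [ 0  0  0  0  1  0  0  0]
  L: [ 0  0  3  0  0  1  1  0]
RREF → pivots at {t,Q,i} ⇒ r = 3
Π count = n − r = 8 − 3 = 5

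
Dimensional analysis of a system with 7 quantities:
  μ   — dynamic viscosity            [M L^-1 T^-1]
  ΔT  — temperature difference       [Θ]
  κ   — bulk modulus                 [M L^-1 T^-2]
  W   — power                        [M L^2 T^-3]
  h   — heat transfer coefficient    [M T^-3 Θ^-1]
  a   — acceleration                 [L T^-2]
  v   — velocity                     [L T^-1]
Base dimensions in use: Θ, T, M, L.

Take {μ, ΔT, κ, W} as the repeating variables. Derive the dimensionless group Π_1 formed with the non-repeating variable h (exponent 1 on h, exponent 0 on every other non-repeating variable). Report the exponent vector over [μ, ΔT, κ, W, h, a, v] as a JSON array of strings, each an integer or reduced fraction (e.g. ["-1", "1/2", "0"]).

Exponent matrix [Θ,T,M,L] × [μ,ΔT,κ,W,h,a,v]:
  Θ: [ 0  1  0  0 -1  0  0]
  T: [-1  0 -2 -3 -3 -2 -1]
  M: [ 1  0  1  1  1  0  0]
  L: [-1  0 -1  2  0  1  1]
RREF → pivots at {μ,ΔT,κ,W} ⇒ r = 4
Pivot set = {μ,ΔT,κ,W}, free = {h,a,v}
RREF:
  r0: [   1    0    0    0 -2/3 -5/3 -2/3]
  r1: [   0    1    0    0   -1    0    0]
  r2: [   0    0    1    0  4/3  4/3  1/3]
  r3: [   0    0    0    1  1/3  1/3  1/3]
Fix exponent of h at 1, a at 0, v at 0; solve each RREF row for its pivot's exponent:
  r0: exp(μ) + (-2/3)·1 = 0 ⇒ exp(μ) = 2/3
  r1: exp(ΔT) + (-1)·1 = 0 ⇒ exp(ΔT) = 1
  r2: exp(κ) + (4/3)·1 = 0 ⇒ exp(κ) = -4/3
  r3: exp(W) + (1/3)·1 = 0 ⇒ exp(W) = -1/3
Π_1 = μ^(2/3) · ΔT · κ^(-4/3) · W^(-1/3) · h

["2/3", "1", "-4/3", "-1/3", "1", "0", "0"]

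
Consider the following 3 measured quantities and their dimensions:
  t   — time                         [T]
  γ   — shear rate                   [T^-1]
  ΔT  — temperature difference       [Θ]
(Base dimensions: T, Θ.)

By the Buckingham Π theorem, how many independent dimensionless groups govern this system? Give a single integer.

Exponent matrix [T,Θ] × [t,γ,ΔT]:
  T: [ 1 -1  0]
  Θ: [ 0  0  1]
Row reduction gives pivot columns t,ΔT; rank = 2
n=3, r=2 ⇒ 1 dimensionless group

1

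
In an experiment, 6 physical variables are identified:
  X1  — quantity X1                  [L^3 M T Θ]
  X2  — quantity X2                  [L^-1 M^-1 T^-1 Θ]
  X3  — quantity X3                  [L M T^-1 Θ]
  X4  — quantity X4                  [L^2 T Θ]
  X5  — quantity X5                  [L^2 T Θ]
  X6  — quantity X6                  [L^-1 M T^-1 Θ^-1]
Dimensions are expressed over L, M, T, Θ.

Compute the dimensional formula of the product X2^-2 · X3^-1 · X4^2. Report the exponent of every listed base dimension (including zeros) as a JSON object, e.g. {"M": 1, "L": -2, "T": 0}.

{"L": 5, "M": 1, "T": 5, "Θ": -1}

Write exponents as rows L,M,T,Θ / cols X1,X2,X3,X4,X5,X6:
  L: [ 3 -1  1  2  2 -1]
  M: [ 1 -1  1  0  0  1]
  T: [ 1 -1 -1  1  1 -1]
  Θ: [ 1  1  1  1  1 -1]
  [L]: (-2)·-1+(-1)·1+(2)·2 = 5
  [M]: (-2)·-1+(-1)·1+(2)·0 = 1
  [T]: (-2)·-1+(-1)·-1+(2)·1 = 5
  [Θ]: (-2)·1+(-1)·1+(2)·1 = -1
⇒ L^5 M T^5 Θ^-1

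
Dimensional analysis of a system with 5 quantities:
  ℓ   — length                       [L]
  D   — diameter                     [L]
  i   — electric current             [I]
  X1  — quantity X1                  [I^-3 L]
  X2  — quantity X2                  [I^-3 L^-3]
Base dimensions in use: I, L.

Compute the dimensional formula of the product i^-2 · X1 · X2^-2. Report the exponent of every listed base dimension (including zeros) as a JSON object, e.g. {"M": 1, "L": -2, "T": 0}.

Dimensional matrix (I×L by ℓ×D×i×X1×X2):
  I: [ 0  0  1 -3 -3]
  L: [ 1  1  0  1 -3]
  [I]: (-2)·1+(1)·-3+(-2)·-3 = 1
  [L]: (-2)·0+(1)·1+(-2)·-3 = 7
⇒ I L^7

{"I": 1, "L": 7}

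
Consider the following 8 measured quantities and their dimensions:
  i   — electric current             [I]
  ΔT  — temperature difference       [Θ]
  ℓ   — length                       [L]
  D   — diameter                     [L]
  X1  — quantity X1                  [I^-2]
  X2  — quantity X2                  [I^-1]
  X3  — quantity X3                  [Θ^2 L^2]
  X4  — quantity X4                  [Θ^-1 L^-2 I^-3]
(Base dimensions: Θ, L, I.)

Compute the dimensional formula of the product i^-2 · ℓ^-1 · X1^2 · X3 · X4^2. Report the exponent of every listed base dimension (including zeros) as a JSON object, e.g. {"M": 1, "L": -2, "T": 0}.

{"Θ": 0, "L": -3, "I": -12}

Dimensional matrix (Θ×L×I by i×ΔT×ℓ×D×X1×X2×X3×X4):
  Θ: [ 0  1  0  0  0  0  2 -1]
  L: [ 0  0  1  1  0  0  2 -2]
  I: [ 1  0  0  0 -2 -1  0 -3]
  [Θ]: (-2)·0+(-1)·0+(2)·0+(1)·2+(2)·-1 = 0
  [L]: (-2)·0+(-1)·1+(2)·0+(1)·2+(2)·-2 = -3
  [I]: (-2)·1+(-1)·0+(2)·-2+(1)·0+(2)·-3 = -12
⇒ L^-3 I^-12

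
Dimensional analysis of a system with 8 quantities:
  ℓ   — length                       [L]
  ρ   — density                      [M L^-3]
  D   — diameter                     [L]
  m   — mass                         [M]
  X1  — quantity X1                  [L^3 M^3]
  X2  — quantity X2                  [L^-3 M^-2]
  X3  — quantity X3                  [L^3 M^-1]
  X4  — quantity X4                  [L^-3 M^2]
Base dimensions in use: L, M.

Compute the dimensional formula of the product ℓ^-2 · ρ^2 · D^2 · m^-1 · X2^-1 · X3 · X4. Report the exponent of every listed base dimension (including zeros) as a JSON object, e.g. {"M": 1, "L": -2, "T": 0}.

Write exponents as rows L,M / cols ℓ,ρ,D,m,X1,X2,X3,X4:
  L: [ 1 -3  1  0  3 -3  3 -3]
  M: [ 0  1  0  1  3 -2 -1  2]
  [L]: (-2)·1+(2)·-3+(2)·1+(-1)·0+(-1)·-3+(1)·3+(1)·-3 = -3
  [M]: (-2)·0+(2)·1+(2)·0+(-1)·1+(-1)·-2+(1)·-1+(1)·2 = 4
⇒ L^-3 M^4

{"L": -3, "M": 4}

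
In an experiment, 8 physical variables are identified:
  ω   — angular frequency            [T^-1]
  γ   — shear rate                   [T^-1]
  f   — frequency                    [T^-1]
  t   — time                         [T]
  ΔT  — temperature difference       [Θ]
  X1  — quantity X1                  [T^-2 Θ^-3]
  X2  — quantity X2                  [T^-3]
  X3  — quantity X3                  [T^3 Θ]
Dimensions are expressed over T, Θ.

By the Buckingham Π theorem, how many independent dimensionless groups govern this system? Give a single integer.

Dimensional matrix (T×Θ by ω×γ×f×t×ΔT×X1×X2×X3):
  T: [-1 -1 -1  1  0 -2 -3  3]
  Θ: [ 0  0  0  0  1 -3  0  1]
Row reduction gives pivot columns ω,ΔT; rank = 2
n=8, r=2 ⇒ 6 dimensionless groups

6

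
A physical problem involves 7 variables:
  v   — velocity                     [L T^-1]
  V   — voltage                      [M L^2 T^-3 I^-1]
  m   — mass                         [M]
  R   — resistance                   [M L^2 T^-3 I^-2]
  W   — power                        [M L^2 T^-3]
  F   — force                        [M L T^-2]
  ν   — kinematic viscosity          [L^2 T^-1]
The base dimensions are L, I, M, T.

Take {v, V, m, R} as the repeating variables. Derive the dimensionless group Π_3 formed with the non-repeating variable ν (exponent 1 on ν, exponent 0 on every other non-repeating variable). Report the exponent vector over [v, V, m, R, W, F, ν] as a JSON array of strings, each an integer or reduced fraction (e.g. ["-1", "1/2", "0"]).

["-4", "2", "-1", "-1", "0", "0", "1"]

Dimensional matrix (L×I×M×T by v×V×m×R×W×F×ν):
  L: [ 1  2  0  2  2  1  2]
  I: [ 0 -1  0 -2  0  0  0]
  M: [ 0  1  1  1  1  1  0]
  T: [-1 -3  0 -3 -3 -2 -1]
RREF → pivots at {v,V,m,R} ⇒ r = 4
Pivot set = {v,V,m,R}, free = {W,F,ν}
RREF:
  r0: [   1    0    0    0    0   -1    4]
  r1: [   0    1    0    0    2    2   -2]
  r2: [   0    0    1    0    0    0    1]
  r3: [   0    0    0    1   -1   -1    1]
Fix exponent of ν at 1, W at 0, F at 0; solve each RREF row for its pivot's exponent:
  r0: exp(v) + (4)·1 = 0 ⇒ exp(v) = -4
  r1: exp(V) + (-2)·1 = 0 ⇒ exp(V) = 2
  r2: exp(m) + (1)·1 = 0 ⇒ exp(m) = -1
  r3: exp(R) + (1)·1 = 0 ⇒ exp(R) = -1
Π_3 = v^-4 · V^2 · m^-1 · R^-1 · ν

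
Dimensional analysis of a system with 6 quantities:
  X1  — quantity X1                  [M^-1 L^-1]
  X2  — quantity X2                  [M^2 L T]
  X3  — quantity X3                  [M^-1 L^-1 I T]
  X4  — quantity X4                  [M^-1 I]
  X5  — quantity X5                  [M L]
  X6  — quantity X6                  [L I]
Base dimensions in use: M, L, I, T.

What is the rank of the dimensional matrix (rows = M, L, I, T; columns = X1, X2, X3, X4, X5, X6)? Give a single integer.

Dimensional matrix (M×L×I×T by X1×X2×X3×X4×X5×X6):
  M: [-1  2 -1 -1  1  0]
  L: [-1  1 -1  0  1  1]
  I: [ 0  0  1  1  0  1]
  T: [ 0  1  1  0  0  0]
Echelon form has 3 nonzero rows (pivots: X1,X2,X3)

3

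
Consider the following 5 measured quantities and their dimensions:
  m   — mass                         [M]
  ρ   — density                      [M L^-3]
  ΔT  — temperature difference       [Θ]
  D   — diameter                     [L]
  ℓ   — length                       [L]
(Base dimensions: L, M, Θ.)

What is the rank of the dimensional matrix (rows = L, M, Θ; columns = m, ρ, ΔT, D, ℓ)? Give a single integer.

Exponent matrix [L,M,Θ] × [m,ρ,ΔT,D,ℓ]:
  L: [ 0 -3  0  1  1]
  M: [ 1  1  0  0  0]
  Θ: [ 0  0  1  0  0]
RREF → pivots at {m,ρ,ΔT} ⇒ r = 3

3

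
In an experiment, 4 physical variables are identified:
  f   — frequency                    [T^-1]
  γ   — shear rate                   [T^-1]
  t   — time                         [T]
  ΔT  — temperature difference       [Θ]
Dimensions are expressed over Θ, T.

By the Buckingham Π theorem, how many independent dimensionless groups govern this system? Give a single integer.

Dimensional matrix (Θ×T by f×γ×t×ΔT):
  Θ: [ 0  0  0  1]
  T: [-1 -1  1  0]
Echelon form has 2 nonzero rows (pivots: f,ΔT)
4 vars − rank 2 = 2 Π groups

2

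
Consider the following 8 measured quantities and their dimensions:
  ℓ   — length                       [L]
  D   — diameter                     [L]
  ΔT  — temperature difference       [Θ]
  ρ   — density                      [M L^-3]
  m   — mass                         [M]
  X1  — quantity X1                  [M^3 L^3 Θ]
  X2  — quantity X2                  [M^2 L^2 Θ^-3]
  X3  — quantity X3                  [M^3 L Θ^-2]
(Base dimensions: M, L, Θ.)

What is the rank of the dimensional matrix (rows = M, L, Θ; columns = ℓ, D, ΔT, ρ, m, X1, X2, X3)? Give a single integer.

Dimensional matrix (M×L×Θ by ℓ×D×ΔT×ρ×m×X1×X2×X3):
  M: [ 0  0  0  1  1  3  2  3]
  L: [ 1  1  0 -3  0  3  2  1]
  Θ: [ 0  0  1  0  0  1 -3 -2]
Echelon form has 3 nonzero rows (pivots: ℓ,ΔT,ρ)

3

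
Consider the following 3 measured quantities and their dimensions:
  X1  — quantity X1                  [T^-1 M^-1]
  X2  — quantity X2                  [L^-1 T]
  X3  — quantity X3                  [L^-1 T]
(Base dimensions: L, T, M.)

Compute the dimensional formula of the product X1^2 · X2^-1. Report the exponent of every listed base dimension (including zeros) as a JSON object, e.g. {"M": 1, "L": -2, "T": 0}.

Exponent matrix [L,T,M] × [X1,X2,X3]:
  L: [ 0 -1 -1]
  T: [-1  1  1]
  M: [-1  0  0]
  [L]: (2)·0+(-1)·-1 = 1
  [T]: (2)·-1+(-1)·1 = -3
  [M]: (2)·-1+(-1)·0 = -2
⇒ L T^-3 M^-2

{"L": 1, "T": -3, "M": -2}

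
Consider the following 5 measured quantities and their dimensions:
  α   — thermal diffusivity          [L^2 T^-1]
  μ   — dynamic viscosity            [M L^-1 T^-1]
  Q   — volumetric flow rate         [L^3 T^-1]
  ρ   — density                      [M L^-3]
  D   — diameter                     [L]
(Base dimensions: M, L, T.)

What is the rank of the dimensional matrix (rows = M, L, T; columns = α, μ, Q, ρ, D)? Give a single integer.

Exponent matrix [M,L,T] × [α,μ,Q,ρ,D]:
  M: [ 0  1  0  1  0]
  L: [ 2 -1  3 -3  1]
  T: [-1 -1 -1  0  0]
Echelon form has 3 nonzero rows (pivots: α,μ,Q)

3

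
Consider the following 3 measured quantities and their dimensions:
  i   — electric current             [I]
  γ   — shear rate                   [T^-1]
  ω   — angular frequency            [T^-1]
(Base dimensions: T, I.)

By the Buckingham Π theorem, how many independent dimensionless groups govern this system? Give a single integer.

1

Write exponents as rows T,I / cols i,γ,ω:
  T: [ 0 -1 -1]
  I: [ 1  0  0]
RREF → pivots at {i,γ} ⇒ r = 2
Π count = n − r = 3 − 2 = 1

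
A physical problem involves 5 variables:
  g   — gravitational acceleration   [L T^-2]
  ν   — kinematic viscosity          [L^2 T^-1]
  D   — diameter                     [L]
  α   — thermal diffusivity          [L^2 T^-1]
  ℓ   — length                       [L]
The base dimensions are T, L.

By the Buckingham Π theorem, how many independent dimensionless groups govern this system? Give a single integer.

3

Exponent matrix [T,L] × [g,ν,D,α,ℓ]:
  T: [-2 -1  0 -1  0]
  L: [ 1  2  1  2  1]
Echelon form has 2 nonzero rows (pivots: g,ν)
Π count = n − r = 5 − 2 = 3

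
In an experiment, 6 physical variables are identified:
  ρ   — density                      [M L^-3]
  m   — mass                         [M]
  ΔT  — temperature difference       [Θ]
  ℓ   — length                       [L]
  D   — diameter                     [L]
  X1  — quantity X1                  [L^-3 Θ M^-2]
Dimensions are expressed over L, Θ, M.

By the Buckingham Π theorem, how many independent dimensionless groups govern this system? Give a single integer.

Dimensional matrix (L×Θ×M by ρ×m×ΔT×ℓ×D×X1):
  L: [-3  0  0  1  1 -3]
  Θ: [ 0  0  1  0  0  1]
  M: [ 1  1  0  0  0 -2]
Row reduction gives pivot columns ρ,m,ΔT; rank = 3
Π count = n − r = 6 − 3 = 3

3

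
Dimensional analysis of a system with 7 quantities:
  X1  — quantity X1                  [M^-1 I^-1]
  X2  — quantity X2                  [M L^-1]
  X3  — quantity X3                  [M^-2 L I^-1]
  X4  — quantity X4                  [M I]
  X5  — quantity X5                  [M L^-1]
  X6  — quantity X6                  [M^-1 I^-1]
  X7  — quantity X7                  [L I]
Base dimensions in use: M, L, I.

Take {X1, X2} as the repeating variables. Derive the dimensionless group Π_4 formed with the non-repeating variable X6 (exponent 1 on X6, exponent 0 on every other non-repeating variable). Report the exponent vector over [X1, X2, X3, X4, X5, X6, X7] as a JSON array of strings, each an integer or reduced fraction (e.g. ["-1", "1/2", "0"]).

Write exponents as rows M,L,I / cols X1,X2,X3,X4,X5,X6,X7:
  M: [-1  1 -2  1  1 -1  0]
  L: [ 0 -1  1  0 -1  0  1]
  I: [-1  0 -1  1  0 -1  1]
Row reduction gives pivot columns X1,X2; rank = 2
Pivot set = {X1,X2}, free = {X3,X4,X5,X6,X7}
RREF:
  r0: [   1    0    1   -1    0    1   -1]
  r1: [   0    1   -1    0    1    0   -1]
  r2: [   0    0    0    0    0    0    0]
Fix exponent of X6 at 1, X3 at 0, X4 at 0, X5 at 0, X7 at 0; solve each RREF row for its pivot's exponent:
  r0: exp(X1) + (1)·1 = 0 ⇒ exp(X1) = -1
  r1: exp(X2) + (0)·1 = 0 ⇒ exp(X2) = 0
Π_4 = X1^-1 · X6

["-1", "0", "0", "0", "0", "1", "0"]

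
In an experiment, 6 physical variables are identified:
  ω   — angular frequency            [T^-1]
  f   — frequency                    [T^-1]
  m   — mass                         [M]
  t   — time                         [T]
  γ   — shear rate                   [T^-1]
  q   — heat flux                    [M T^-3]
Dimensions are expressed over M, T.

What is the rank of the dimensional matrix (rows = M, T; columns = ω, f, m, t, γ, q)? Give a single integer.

Dimensional matrix (M×T by ω×f×m×t×γ×q):
  M: [ 0  0  1  0  0  1]
  T: [-1 -1  0  1 -1 -3]
RREF → pivots at {ω,m} ⇒ r = 2

2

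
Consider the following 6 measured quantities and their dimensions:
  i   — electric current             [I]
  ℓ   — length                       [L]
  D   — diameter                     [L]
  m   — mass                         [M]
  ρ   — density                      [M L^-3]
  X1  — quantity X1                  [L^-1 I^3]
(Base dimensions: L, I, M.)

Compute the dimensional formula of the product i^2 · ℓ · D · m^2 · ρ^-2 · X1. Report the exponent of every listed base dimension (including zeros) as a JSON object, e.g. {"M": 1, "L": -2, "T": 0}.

{"L": 7, "I": 5, "M": 0}

Write exponents as rows L,I,M / cols i,ℓ,D,m,ρ,X1:
  L: [ 0  1  1  0 -3 -1]
  I: [ 1  0  0  0  0  3]
  M: [ 0  0  0  1  1  0]
  [L]: (2)·0+(1)·1+(1)·1+(2)·0+(-2)·-3+(1)·-1 = 7
  [I]: (2)·1+(1)·0+(1)·0+(2)·0+(-2)·0+(1)·3 = 5
  [M]: (2)·0+(1)·0+(1)·0+(2)·1+(-2)·1+(1)·0 = 0
⇒ L^7 I^5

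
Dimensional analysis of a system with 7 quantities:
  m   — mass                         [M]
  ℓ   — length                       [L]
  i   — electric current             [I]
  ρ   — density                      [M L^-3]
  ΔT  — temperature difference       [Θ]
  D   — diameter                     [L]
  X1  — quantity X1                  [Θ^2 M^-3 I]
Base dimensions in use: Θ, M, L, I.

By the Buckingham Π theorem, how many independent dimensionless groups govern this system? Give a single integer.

3

Write exponents as rows Θ,M,L,I / cols m,ℓ,i,ρ,ΔT,D,X1:
  Θ: [ 0  0  0  0  1  0  2]
  M: [ 1  0  0  1  0  0 -3]
  L: [ 0  1  0 -3  0  1  0]
  I: [ 0  0  1  0  0  0  1]
RREF → pivots at {m,ℓ,i,ΔT} ⇒ r = 4
n=7, r=4 ⇒ 3 dimensionless groups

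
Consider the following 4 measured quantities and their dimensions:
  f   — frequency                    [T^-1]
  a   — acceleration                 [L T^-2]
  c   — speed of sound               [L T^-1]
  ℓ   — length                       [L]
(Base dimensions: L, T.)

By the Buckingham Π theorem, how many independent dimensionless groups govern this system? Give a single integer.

Exponent matrix [L,T] × [f,a,c,ℓ]:
  L: [ 0  1  1  1]
  T: [-1 -2 -1  0]
Echelon form has 2 nonzero rows (pivots: f,a)
4 vars − rank 2 = 2 Π groups

2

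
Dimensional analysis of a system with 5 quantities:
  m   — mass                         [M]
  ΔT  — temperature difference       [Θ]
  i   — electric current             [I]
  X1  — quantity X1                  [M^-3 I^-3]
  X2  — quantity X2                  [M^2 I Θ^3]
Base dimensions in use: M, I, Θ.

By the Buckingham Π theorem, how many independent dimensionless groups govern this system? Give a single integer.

2

Dimensional matrix (M×I×Θ by m×ΔT×i×X1×X2):
  M: [ 1  0  0 -3  2]
  I: [ 0  0  1 -3  1]
  Θ: [ 0  1  0  0  3]
RREF → pivots at {m,ΔT,i} ⇒ r = 3
Π count = n − r = 5 − 3 = 2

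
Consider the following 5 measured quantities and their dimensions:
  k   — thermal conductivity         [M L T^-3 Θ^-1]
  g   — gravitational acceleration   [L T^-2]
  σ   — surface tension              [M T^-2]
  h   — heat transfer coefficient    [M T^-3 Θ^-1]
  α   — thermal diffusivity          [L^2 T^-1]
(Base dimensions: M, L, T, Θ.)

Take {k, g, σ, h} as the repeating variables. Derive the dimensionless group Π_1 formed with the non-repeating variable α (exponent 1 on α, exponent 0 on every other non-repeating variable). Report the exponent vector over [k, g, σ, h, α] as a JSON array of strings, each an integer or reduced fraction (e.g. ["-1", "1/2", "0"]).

Exponent matrix [M,L,T,Θ] × [k,g,σ,h,α]:
  M: [ 1  0  1  1  0]
  L: [ 1  1  0  0  2]
  T: [-3 -2 -2 -3 -1]
  Θ: [-1  0  0 -1  0]
Echelon form has 4 nonzero rows (pivots: k,g,σ,h)
Pivot set = {k,g,σ,h}, free = {α}
RREF:
  r0: [   1    0    0    0  3/2]
  r1: [   0    1    0    0  1/2]
  r2: [   0    0    1    0    0]
  r3: [   0    0    0    1 -3/2]
Fix exponent of α at 1; solve each RREF row for its pivot's exponent:
  r0: exp(k) + (3/2)·1 = 0 ⇒ exp(k) = -3/2
  r1: exp(g) + (1/2)·1 = 0 ⇒ exp(g) = -1/2
  r2: exp(σ) + (0)·1 = 0 ⇒ exp(σ) = 0
  r3: exp(h) + (-3/2)·1 = 0 ⇒ exp(h) = 3/2
Π_1 = k^(-3/2) · g^(-1/2) · h^(3/2) · α

["-3/2", "-1/2", "0", "3/2", "1"]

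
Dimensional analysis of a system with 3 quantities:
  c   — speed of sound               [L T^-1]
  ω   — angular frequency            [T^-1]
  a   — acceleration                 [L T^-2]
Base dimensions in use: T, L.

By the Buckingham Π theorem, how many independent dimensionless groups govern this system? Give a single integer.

Exponent matrix [T,L] × [c,ω,a]:
  T: [-1 -1 -2]
  L: [ 1  0  1]
Echelon form has 2 nonzero rows (pivots: c,ω)
Π count = n − r = 3 − 2 = 1

1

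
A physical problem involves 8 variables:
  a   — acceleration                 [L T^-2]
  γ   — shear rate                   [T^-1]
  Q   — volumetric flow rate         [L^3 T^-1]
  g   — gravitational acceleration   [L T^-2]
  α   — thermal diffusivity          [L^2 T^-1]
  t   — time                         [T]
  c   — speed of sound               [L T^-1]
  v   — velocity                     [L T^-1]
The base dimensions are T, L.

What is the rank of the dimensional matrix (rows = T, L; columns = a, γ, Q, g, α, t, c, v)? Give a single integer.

Exponent matrix [T,L] × [a,γ,Q,g,α,t,c,v]:
  T: [-2 -1 -1 -2 -1  1 -1 -1]
  L: [ 1  0  3  1  2  0  1  1]
RREF → pivots at {a,γ} ⇒ r = 2

2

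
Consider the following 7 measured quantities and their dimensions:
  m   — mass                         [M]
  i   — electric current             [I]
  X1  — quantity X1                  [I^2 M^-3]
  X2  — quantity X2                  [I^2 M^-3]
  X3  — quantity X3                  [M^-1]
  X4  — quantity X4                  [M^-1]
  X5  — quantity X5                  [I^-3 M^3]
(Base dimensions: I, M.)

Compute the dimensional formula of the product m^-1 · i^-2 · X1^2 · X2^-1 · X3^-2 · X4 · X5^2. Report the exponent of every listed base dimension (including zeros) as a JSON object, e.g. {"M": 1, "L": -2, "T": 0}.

{"I": -6, "M": 3}

Write exponents as rows I,M / cols m,i,X1,X2,X3,X4,X5:
  I: [ 0  1  2  2  0  0 -3]
  M: [ 1  0 -3 -3 -1 -1  3]
  [I]: (-1)·0+(-2)·1+(2)·2+(-1)·2+(-2)·0+(1)·0+(2)·-3 = -6
  [M]: (-1)·1+(-2)·0+(2)·-3+(-1)·-3+(-2)·-1+(1)·-1+(2)·3 = 3
⇒ I^-6 M^3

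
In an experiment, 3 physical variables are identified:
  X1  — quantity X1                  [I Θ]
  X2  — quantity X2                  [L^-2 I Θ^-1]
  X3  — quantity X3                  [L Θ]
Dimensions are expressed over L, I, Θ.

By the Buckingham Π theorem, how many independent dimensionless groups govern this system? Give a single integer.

Write exponents as rows L,I,Θ / cols X1,X2,X3:
  L: [ 0 -2  1]
  I: [ 1  1  0]
  Θ: [ 1 -1  1]
RREF → pivots at {X1,X2} ⇒ r = 2
3 vars − rank 2 = 1 Π group

1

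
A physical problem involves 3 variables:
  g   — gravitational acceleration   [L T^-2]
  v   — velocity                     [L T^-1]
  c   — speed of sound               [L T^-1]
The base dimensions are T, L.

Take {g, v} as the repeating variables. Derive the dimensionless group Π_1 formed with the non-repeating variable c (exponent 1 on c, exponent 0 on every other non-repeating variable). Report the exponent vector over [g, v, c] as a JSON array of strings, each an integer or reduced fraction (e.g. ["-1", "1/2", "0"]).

Write exponents as rows T,L / cols g,v,c:
  T: [-2 -1 -1]
  L: [ 1  1  1]
Row reduction gives pivot columns g,v; rank = 2
Pivot set = {g,v}, free = {c}
RREF:
  r0: [   1    0    0]
  r1: [   0    1    1]
Fix exponent of c at 1; solve each RREF row for its pivot's exponent:
  r0: exp(g) + (0)·1 = 0 ⇒ exp(g) = 0
  r1: exp(v) + (1)·1 = 0 ⇒ exp(v) = -1
Π_1 = v^-1 · c

["0", "-1", "1"]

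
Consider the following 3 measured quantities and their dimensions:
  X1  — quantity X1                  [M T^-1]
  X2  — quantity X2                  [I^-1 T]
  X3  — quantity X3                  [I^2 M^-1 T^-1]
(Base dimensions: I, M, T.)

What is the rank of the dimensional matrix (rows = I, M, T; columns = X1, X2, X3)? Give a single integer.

2

Dimensional matrix (I×M×T by X1×X2×X3):
  I: [ 0 -1  2]
  M: [ 1  0 -1]
  T: [-1  1 -1]
Row reduction gives pivot columns X1,X2; rank = 2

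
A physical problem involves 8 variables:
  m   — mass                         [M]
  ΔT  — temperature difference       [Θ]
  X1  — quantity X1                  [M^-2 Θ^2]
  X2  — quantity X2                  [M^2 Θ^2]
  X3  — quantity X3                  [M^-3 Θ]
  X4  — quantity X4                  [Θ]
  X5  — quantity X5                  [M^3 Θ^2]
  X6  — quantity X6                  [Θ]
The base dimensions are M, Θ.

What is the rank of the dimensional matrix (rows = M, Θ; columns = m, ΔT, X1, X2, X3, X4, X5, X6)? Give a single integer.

2

Exponent matrix [M,Θ] × [m,ΔT,X1,X2,X3,X4,X5,X6]:
  M: [ 1  0 -2  2 -3  0  3  0]
  Θ: [ 0  1  2  2  1  1  2  1]
Row reduction gives pivot columns m,ΔT; rank = 2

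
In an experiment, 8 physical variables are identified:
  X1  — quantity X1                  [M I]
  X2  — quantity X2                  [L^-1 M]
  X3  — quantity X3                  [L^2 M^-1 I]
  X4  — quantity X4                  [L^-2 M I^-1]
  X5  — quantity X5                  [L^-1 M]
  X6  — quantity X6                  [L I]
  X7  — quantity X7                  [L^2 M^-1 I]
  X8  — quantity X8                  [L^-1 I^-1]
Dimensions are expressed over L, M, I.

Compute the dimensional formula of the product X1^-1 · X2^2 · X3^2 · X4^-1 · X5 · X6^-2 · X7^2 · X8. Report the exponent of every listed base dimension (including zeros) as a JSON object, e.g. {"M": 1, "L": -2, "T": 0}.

Dimensional matrix (L×M×I by X1×X2×X3×X4×X5×X6×X7×X8):
  L: [ 0 -1  2 -2 -1  1  2 -1]
  M: [ 1  1 -1  1  1  0 -1  0]
  I: [ 1  0  1 -1  0  1  1 -1]
  [L]: (-1)·0+(2)·-1+(2)·2+(-1)·-2+(1)·-1+(-2)·1+(2)·2+(1)·-1 = 4
  [M]: (-1)·1+(2)·1+(2)·-1+(-1)·1+(1)·1+(-2)·0+(2)·-1+(1)·0 = -3
  [I]: (-1)·1+(2)·0+(2)·1+(-1)·-1+(1)·0+(-2)·1+(2)·1+(1)·-1 = 1
⇒ L^4 M^-3 I

{"L": 4, "M": -3, "I": 1}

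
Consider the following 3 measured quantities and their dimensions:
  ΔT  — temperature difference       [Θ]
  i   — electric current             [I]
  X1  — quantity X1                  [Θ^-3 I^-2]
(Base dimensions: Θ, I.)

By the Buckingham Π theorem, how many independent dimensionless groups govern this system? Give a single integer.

Write exponents as rows Θ,I / cols ΔT,i,X1:
  Θ: [ 1  0 -3]
  I: [ 0  1 -2]
RREF → pivots at {ΔT,i} ⇒ r = 2
n=3, r=2 ⇒ 1 dimensionless group

1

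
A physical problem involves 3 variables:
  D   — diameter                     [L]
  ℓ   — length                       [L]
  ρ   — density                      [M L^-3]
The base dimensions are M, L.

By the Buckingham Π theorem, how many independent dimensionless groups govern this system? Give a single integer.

1

Exponent matrix [M,L] × [D,ℓ,ρ]:
  M: [ 0  0  1]
  L: [ 1  1 -3]
Row reduction gives pivot columns D,ρ; rank = 2
Π count = n − r = 3 − 2 = 1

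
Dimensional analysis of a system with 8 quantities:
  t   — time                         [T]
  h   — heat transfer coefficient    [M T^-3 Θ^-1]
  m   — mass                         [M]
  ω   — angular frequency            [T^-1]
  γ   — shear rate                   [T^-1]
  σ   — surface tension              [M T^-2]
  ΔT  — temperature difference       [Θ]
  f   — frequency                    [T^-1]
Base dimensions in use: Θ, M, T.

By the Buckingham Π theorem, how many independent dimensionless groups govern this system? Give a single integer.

Exponent matrix [Θ,M,T] × [t,h,m,ω,γ,σ,ΔT,f]:
  Θ: [ 0 -1  0  0  0  0  1  0]
  M: [ 0  1  1  0  0  1  0  0]
  T: [ 1 -3  0 -1 -1 -2  0 -1]
Row reduction gives pivot columns t,h,m; rank = 3
Π count = n − r = 8 − 3 = 5

5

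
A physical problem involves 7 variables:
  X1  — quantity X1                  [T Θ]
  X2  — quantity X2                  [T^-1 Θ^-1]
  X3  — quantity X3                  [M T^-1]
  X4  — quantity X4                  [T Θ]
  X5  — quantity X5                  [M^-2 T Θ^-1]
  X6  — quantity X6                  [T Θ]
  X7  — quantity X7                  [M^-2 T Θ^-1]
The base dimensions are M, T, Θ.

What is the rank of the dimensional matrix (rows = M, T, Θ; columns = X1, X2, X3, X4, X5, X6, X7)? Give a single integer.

Exponent matrix [M,T,Θ] × [X1,X2,X3,X4,X5,X6,X7]:
  M: [ 0  0  1  0 -2  0 -2]
  T: [ 1 -1 -1  1  1  1  1]
  Θ: [ 1 -1  0  1 -1  1 -1]
RREF → pivots at {X1,X3} ⇒ r = 2

2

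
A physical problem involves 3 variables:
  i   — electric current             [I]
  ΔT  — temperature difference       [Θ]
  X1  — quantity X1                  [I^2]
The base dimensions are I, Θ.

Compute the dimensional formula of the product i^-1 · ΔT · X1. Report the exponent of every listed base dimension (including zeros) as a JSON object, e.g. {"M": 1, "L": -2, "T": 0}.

{"I": 1, "Θ": 1}

Exponent matrix [I,Θ] × [i,ΔT,X1]:
  I: [ 1  0  2]
  Θ: [ 0  1  0]
  [I]: (-1)·1+(1)·0+(1)·2 = 1
  [Θ]: (-1)·0+(1)·1+(1)·0 = 1
⇒ I Θ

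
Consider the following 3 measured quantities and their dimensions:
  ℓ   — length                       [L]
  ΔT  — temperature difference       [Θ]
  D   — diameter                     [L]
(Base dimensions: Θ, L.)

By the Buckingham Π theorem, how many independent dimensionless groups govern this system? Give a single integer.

Exponent matrix [Θ,L] × [ℓ,ΔT,D]:
  Θ: [ 0  1  0]
  L: [ 1  0  1]
RREF → pivots at {ℓ,ΔT} ⇒ r = 2
Π count = n − r = 3 − 2 = 1

1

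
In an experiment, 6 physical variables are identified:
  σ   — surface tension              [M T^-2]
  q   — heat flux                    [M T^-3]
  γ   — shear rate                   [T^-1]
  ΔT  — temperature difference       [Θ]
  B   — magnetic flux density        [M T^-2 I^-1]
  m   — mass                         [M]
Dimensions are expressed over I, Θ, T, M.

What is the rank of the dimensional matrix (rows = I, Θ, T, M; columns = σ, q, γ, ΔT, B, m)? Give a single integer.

Dimensional matrix (I×Θ×T×M by σ×q×γ×ΔT×B×m):
  I: [ 0  0  0  0 -1  0]
  Θ: [ 0  0  0  1  0  0]
  T: [-2 -3 -1  0 -2  0]
  M: [ 1  1  0  0  1  1]
Row reduction gives pivot columns σ,q,ΔT,B; rank = 4

4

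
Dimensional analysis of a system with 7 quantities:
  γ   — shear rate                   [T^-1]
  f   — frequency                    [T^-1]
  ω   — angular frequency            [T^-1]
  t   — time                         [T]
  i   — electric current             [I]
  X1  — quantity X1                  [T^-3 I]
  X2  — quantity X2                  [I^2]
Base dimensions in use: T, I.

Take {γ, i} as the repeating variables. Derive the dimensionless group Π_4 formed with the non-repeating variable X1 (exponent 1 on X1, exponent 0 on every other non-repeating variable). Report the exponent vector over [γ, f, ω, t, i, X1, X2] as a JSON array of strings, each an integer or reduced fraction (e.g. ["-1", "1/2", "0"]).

Dimensional matrix (T×I by γ×f×ω×t×i×X1×X2):
  T: [-1 -1 -1  1  0 -3  0]
  I: [ 0  0  0  0  1  1  2]
Row reduction gives pivot columns γ,i; rank = 2
Repeat: γ,i; free: f,ω,t,X1,X2
RREF:
  r0: [   1    1    1   -1    0    3    0]
  r1: [   0    0    0    0    1    1    2]
Fix exponent of X1 at 1, f at 0, ω at 0, t at 0, X2 at 0; solve each RREF row for its pivot's exponent:
  r0: exp(γ) + (3)·1 = 0 ⇒ exp(γ) = -3
  r1: exp(i) + (1)·1 = 0 ⇒ exp(i) = -1
Π_4 = γ^-3 · i^-1 · X1

["-3", "0", "0", "0", "-1", "1", "0"]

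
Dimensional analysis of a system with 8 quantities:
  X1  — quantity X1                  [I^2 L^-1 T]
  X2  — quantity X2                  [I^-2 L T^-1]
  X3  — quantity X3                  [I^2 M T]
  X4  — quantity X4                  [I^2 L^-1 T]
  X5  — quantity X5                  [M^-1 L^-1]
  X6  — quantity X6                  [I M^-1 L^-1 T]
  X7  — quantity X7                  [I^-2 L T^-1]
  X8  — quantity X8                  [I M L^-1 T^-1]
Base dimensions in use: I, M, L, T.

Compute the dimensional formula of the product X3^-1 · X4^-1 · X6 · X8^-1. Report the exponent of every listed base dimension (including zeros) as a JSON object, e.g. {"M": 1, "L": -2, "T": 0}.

{"I": -4, "M": -3, "L": 1, "T": 0}

Dimensional matrix (I×M×L×T by X1×X2×X3×X4×X5×X6×X7×X8):
  I: [ 2 -2  2  2  0  1 -2  1]
  M: [ 0  0  1  0 -1 -1  0  1]
  L: [-1  1  0 -1 -1 -1  1 -1]
  T: [ 1 -1  1  1  0  1 -1 -1]
  [I]: (-1)·2+(-1)·2+(1)·1+(-1)·1 = -4
  [M]: (-1)·1+(-1)·0+(1)·-1+(-1)·1 = -3
  [L]: (-1)·0+(-1)·-1+(1)·-1+(-1)·-1 = 1
  [T]: (-1)·1+(-1)·1+(1)·1+(-1)·-1 = 0
⇒ I^-4 M^-3 L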